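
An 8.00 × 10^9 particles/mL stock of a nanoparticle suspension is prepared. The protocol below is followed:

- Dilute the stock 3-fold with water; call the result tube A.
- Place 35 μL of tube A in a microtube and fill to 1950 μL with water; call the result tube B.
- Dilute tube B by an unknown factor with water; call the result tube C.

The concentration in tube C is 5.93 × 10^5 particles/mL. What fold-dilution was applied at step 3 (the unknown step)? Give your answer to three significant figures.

Step 1: 3-fold → factor 3
Step 2: 35 μL brought to 1950 μL → factor 1950/35 = 55.714
Step 3: unknown factor x
Product of known-step factors = 167.14
Overall factor = 8.00 × 10^9 particles/mL / (5.93 × 10^5 particles/mL) = 13491
x = 13491 / 167.14 = 80.7

80.7-fold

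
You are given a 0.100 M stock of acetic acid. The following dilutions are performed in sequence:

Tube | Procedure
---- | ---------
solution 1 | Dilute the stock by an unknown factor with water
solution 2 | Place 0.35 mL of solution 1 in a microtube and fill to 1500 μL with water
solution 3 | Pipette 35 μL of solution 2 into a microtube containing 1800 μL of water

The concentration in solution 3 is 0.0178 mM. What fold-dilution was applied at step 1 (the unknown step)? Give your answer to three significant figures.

25.0-fold

Step 1: unknown factor x
Step 2: 0.35 mL brought to 1500 μL → factor 1.5/0.35 = 4.2857
Step 3: 35 μL + 1800 μL = 1835 μL total → factor 1835/35 = 52.429
Product of known-step factors = 224.69
Overall factor = 0.100 M / (0.0178 mM) = 5618
x = 5618 / 224.69 = 25.0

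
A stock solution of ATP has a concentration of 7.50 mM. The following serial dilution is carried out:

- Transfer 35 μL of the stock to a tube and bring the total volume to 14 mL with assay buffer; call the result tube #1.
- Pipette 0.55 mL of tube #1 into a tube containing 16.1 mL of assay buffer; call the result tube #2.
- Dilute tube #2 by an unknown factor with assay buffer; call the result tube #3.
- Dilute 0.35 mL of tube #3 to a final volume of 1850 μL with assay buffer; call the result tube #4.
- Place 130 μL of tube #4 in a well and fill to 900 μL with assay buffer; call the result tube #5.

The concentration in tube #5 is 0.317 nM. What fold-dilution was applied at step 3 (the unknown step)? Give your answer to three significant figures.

53.4-fold

Step 1: 35 μL brought to 14 mL → factor 14000/35 = 400
Step 2: 0.55 mL + 16.1 mL = 16.65 mL total → factor 16.65/0.55 = 30.273
Step 3: unknown factor x
Step 4: 0.35 mL brought to 1850 μL → factor 1.85/0.35 = 5.2857
Step 5: 130 μL brought to 900 μL → factor 900/130 = 6.9231
Product of known-step factors = 4.4311 × 10^5
Overall factor = 7.50 mM / (0.317 nM) = 2.3659 × 10^7
x = 2.3659 × 10^7 / 4.4311 × 10^5 = 53.4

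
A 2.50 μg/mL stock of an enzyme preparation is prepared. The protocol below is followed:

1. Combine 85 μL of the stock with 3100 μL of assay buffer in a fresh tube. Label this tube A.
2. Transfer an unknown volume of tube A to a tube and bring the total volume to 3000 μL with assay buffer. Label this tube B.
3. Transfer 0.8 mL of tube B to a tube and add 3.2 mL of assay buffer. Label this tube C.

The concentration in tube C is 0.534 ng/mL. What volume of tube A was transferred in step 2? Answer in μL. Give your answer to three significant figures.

Step 1: 85 μL + 3100 μL = 3185 μL total → factor 3185/85 = 37.471
Step 2: v brought to 3000 μL → factor = 3000 μL/v
Step 3: 0.8 mL + 3.2 mL = 4 mL total → factor 4/0.8 = 5
Product of known-step factors = 187.35
Overall factor = 2.50 μg/mL / (0.534 ng/mL) = 4681.6
Step-2 factor = 4681.6 / 187.35 = 24.988
v = 3000 μL / 24.988 = 120 μL

120 μL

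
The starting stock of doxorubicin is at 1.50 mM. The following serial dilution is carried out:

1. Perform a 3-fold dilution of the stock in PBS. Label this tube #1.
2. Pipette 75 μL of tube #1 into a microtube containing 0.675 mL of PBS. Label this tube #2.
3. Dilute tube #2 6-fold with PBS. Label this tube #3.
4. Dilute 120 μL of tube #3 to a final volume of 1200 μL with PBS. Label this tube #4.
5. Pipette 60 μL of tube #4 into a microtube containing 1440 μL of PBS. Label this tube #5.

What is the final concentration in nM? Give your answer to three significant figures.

Step 1: 3-fold → factor 3
Step 2: 75 μL + 0.675 mL = 750 μL total → factor 750/75 = 10
Step 3: 6-fold → factor 6
Step 4: 120 μL brought to 1200 μL → factor 1200/120 = 10
Step 5: 60 μL + 1440 μL = 1500 μL total → factor 1500/60 = 25
Overall dilution factor = 3 × 10 × 6 × 10 × 25 = 45000
Final = 1.50 mM / 45000 = 3.333 × 10^-5 mM = 33.3 nM

33.3 nM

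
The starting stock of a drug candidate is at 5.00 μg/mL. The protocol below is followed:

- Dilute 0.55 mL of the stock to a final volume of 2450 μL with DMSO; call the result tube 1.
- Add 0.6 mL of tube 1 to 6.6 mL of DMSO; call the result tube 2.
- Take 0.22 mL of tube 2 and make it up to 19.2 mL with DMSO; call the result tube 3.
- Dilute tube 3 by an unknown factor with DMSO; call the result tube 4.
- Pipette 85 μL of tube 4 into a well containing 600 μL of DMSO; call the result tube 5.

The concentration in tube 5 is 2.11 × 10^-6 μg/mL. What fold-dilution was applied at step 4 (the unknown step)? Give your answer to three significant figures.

Step 1: 0.55 mL brought to 2450 μL → factor 2.45/0.55 = 4.4545
Step 2: 0.6 mL + 6.6 mL = 7.2 mL total → factor 7.2/0.6 = 12
Step 3: 0.22 mL brought to 19.2 mL → factor 19.2/0.22 = 87.273
Step 4: unknown factor x
Step 5: 85 μL + 600 μL = 685 μL total → factor 685/85 = 8.0588
Product of known-step factors = 37595
Overall factor = 5.00 μg/mL / (2.11 × 10^-6 μg/mL) = 2.3697 × 10^6
x = 2.3697 × 10^6 / 37595 = 63.0

63.0-fold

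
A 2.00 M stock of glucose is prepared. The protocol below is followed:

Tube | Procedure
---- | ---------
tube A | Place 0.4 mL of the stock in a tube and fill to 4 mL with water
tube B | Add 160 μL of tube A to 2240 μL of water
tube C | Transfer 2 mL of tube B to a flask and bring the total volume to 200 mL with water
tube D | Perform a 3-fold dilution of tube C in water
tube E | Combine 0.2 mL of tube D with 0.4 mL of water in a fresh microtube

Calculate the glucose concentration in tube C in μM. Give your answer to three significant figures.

Step 1: 0.4 mL brought to 4 mL → factor 4/0.4 = 10
Step 2: 160 μL + 2240 μL = 2400 μL total → factor 2400/160 = 15
Step 3: 2 mL brought to 200 mL → factor 200/2 = 100
Dilution factor through tube C = 10 × 15 × 100 = 15000
[tube C] = 2.00 M / 15000 = 0.0001333 M = 133 μM

133 μM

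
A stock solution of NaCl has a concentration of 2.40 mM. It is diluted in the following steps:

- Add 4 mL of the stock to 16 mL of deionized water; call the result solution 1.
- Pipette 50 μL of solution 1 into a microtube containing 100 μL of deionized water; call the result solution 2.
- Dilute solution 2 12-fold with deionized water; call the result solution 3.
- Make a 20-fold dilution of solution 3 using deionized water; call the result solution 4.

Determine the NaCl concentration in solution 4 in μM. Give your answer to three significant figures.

Step 1: 4 mL + 16 mL = 20 mL total → factor 20/4 = 5
Step 2: 50 μL + 100 μL = 150 μL total → factor 150/50 = 3
Step 3: 12-fold → factor 12
Step 4: 20-fold → factor 20
Overall dilution factor = 5 × 3 × 12 × 20 = 3600
Final = 2.40 mM / 3600 = 0.0006667 mM = 0.667 μM

0.667 μM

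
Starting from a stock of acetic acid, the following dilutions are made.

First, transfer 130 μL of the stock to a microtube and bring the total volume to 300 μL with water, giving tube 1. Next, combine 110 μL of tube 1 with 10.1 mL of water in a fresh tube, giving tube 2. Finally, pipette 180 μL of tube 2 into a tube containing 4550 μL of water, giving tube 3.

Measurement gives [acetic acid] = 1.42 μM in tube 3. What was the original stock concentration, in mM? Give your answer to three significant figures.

7.99 mM

Step 1: 130 μL brought to 300 μL → factor 300/130 = 2.3077
Step 2: 110 μL + 10.1 mL = 10210 μL total → factor 10210/110 = 92.818
Step 3: 180 μL + 4550 μL = 4730 μL total → factor 4730/180 = 26.278
Overall dilution factor = 2.3077 × 92.818 × 26.278 = 5628.6
Stock = 1.42 μM × 5628.6 = 7993 μM = 7.99 mM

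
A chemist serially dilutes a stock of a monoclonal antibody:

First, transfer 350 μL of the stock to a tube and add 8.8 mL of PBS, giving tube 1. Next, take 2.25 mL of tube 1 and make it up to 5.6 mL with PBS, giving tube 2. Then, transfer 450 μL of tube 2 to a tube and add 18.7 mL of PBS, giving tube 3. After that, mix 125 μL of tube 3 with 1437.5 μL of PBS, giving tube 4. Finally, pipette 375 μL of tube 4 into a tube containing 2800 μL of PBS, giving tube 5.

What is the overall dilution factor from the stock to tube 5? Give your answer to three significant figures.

2.93 × 10^5

Step 1: 350 μL + 8.8 mL = 9150 μL total → factor 9150/350 = 26.143
Step 2: 2.25 mL brought to 5.6 mL → factor 5.6/2.25 = 2.4889
Step 3: 450 μL + 18.7 mL = 19150 μL total → factor 19150/450 = 42.556
Step 4: 125 μL + 1437.5 μL = 1562.5 μL total → factor 1562.5/125 = 12.5
Step 5: 375 μL + 2800 μL = 3175 μL total → factor 3175/375 = 8.4667
Overall dilution factor = 26.143 × 2.4889 × 42.556 × 12.5 × 8.4667 = 2.9305 × 10^5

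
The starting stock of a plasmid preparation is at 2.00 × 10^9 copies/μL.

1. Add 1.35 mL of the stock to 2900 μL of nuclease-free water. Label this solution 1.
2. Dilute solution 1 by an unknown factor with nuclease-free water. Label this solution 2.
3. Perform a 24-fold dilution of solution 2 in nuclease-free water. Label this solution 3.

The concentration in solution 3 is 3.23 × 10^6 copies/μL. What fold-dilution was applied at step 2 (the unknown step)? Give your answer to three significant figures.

Step 1: 1.35 mL + 2900 μL = 4.25 mL total → factor 4.25/1.35 = 3.1481
Step 2: unknown factor x
Step 3: 24-fold → factor 24
Product of known-step factors = 75.556
Overall factor = 2.00 × 10^9 copies/μL / (3.23 × 10^6 copies/μL) = 619.2
x = 619.2 / 75.556 = 8.20

8.20-fold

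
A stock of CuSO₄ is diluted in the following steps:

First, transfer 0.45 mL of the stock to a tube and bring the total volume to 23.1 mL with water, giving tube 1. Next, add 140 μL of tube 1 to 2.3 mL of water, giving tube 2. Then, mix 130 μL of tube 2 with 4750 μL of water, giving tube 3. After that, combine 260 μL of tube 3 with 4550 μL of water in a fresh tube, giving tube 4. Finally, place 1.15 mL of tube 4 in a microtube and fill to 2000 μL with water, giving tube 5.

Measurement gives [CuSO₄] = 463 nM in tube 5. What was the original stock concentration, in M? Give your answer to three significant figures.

0.500 M

Step 1: 0.45 mL brought to 23.1 mL → factor 23.1/0.45 = 51.333
Step 2: 140 μL + 2.3 mL = 2440 μL total → factor 2440/140 = 17.429
Step 3: 130 μL + 4750 μL = 4880 μL total → factor 4880/130 = 37.538
Step 4: 260 μL + 4550 μL = 4810 μL total → factor 4810/260 = 18.5
Step 5: 1.15 mL brought to 2000 μL → factor 2/1.15 = 1.7391
Overall dilution factor = 51.333 × 17.429 × 37.538 × 18.5 × 1.7391 = 1.0805 × 10^6
Stock = 463 nM × 1.0805 × 10^6 = 5.003 × 10^8 nM = 0.500 M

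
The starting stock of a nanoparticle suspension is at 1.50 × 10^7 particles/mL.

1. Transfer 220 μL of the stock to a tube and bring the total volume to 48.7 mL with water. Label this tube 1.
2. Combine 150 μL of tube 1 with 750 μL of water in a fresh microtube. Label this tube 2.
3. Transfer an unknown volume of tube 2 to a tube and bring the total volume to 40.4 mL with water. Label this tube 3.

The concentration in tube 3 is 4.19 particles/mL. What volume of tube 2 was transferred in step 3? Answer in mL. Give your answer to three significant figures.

Step 1: 220 μL brought to 48.7 mL → factor 48700/220 = 221.36
Step 2: 150 μL + 750 μL = 900 μL total → factor 900/150 = 6
Step 3: v brought to 40.4 mL → factor = 40.4 mL/v
Product of known-step factors = 1328.2
Overall factor = 1.50 × 10^7 particles/mL / (4.19 particles/mL) = 3.58 × 10^6
Step-3 factor = 3.58 × 10^6 / 1328.2 = 2695.4
v = 40.4 mL / 2695.4 = 0.0150 mL

0.0150 mL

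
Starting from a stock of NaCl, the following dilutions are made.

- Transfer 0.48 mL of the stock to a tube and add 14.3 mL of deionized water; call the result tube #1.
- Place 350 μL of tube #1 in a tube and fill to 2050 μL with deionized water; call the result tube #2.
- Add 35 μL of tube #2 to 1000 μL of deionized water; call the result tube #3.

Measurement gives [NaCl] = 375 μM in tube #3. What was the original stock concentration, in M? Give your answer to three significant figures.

2.00 M

Step 1: 0.48 mL + 14.3 mL = 14.78 mL total → factor 14.78/0.48 = 30.792
Step 2: 350 μL brought to 2050 μL → factor 2050/350 = 5.8571
Step 3: 35 μL + 1000 μL = 1035 μL total → factor 1035/35 = 29.571
Overall dilution factor = 30.792 × 5.8571 × 29.571 = 5333.2
Stock = 375 μM × 5333.2 = 2.000 × 10^6 μM = 2.00 M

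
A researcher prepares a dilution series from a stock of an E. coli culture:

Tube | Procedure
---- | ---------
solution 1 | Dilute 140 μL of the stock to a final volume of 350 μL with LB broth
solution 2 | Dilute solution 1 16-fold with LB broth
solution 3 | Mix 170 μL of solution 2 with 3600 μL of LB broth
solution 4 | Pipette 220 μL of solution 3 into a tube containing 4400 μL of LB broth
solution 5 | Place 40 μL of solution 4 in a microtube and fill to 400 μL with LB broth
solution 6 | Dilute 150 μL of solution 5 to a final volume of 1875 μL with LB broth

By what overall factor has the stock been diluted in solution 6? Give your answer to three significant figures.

2.33 × 10^6

Step 1: 140 μL brought to 350 μL → factor 350/140 = 2.5
Step 2: 16-fold → factor 16
Step 3: 170 μL + 3600 μL = 3770 μL total → factor 3770/170 = 22.176
Step 4: 220 μL + 4400 μL = 4620 μL total → factor 4620/220 = 21
Step 5: 40 μL brought to 400 μL → factor 400/40 = 10
Step 6: 150 μL brought to 1875 μL → factor 1875/150 = 12.5
Overall dilution factor = 2.5 × 16 × 22.176 × 21 × 10 × 12.5 = 2.3285 × 10^6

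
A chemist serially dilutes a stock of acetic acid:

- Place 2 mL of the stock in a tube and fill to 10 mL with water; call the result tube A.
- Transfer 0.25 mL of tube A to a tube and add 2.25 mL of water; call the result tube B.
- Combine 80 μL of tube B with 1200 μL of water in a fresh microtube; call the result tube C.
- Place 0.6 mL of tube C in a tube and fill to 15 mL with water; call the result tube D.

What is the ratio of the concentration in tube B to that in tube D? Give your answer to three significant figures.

400

Step 1: 2 mL brought to 10 mL → factor 10/2 = 5
Step 2: 0.25 mL + 2.25 mL = 2.5 mL total → factor 2.5/0.25 = 10
Step 3: 80 μL + 1200 μL = 1280 μL total → factor 1280/80 = 16
Step 4: 0.6 mL brought to 15 mL → factor 15/0.6 = 25
Dilution factor to tube B = 50; to tube D = 20000
[tube B]/[tube D] = (factor to tube D)/(factor to tube B) = 20000/50 = 400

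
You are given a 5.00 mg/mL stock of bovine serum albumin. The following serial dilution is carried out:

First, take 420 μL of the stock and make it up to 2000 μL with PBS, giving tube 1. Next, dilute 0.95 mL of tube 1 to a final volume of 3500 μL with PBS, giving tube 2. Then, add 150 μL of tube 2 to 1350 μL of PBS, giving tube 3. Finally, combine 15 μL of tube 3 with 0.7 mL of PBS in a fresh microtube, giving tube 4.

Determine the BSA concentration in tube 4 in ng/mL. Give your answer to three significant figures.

598 ng/mL

Step 1: 420 μL brought to 2000 μL → factor 2000/420 = 4.7619
Step 2: 0.95 mL brought to 3500 μL → factor 3.5/0.95 = 3.6842
Step 3: 150 μL + 1350 μL = 1500 μL total → factor 1500/150 = 10
Step 4: 15 μL + 0.7 mL = 715 μL total → factor 715/15 = 47.667
Overall dilution factor = 4.7619 × 3.6842 × 10 × 47.667 = 8362.6
Final = 5.00 mg/mL / 8362.6 = 0.0005979 mg/mL = 598 ng/mL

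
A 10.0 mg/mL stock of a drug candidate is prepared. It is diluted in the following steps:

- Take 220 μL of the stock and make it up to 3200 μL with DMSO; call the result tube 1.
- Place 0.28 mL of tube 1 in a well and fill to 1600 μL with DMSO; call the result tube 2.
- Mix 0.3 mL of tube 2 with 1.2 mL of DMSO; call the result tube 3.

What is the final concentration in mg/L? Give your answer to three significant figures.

24.1 mg/L

Step 1: 220 μL brought to 3200 μL → factor 3200/220 = 14.545
Step 2: 0.28 mL brought to 1600 μL → factor 1.6/0.28 = 5.7143
Step 3: 0.3 mL + 1.2 mL = 1.5 mL total → factor 1.5/0.3 = 5
Overall dilution factor = 14.545 × 5.7143 × 5 = 415.58
Final = 10.0 mg/mL / 415.58 = 0.02406 mg/mL = 24.1 mg/L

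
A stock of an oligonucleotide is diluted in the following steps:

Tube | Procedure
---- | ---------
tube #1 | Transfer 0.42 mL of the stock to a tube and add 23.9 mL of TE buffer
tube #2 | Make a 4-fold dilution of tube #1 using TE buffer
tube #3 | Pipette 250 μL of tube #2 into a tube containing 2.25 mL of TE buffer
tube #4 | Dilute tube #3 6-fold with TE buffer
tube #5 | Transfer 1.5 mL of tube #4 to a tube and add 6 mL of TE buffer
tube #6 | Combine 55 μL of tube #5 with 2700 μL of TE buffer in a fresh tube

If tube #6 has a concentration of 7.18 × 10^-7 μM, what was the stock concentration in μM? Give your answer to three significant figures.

2.50 μM

Step 1: 0.42 mL + 23.9 mL = 24.32 mL total → factor 24.32/0.42 = 57.905
Step 2: 4-fold → factor 4
Step 3: 250 μL + 2.25 mL = 2500 μL total → factor 2500/250 = 10
Step 4: 6-fold → factor 6
Step 5: 1.5 mL + 6 mL = 7.5 mL total → factor 7.5/1.5 = 5
Step 6: 55 μL + 2700 μL = 2755 μL total → factor 2755/55 = 50.091
Overall dilution factor = 57.905 × 4 × 10 × 6 × 5 × 50.091 = 3.4806 × 10^6
Stock = 7.18 × 10^-7 μM × 3.4806 × 10^6 = 2.50 μM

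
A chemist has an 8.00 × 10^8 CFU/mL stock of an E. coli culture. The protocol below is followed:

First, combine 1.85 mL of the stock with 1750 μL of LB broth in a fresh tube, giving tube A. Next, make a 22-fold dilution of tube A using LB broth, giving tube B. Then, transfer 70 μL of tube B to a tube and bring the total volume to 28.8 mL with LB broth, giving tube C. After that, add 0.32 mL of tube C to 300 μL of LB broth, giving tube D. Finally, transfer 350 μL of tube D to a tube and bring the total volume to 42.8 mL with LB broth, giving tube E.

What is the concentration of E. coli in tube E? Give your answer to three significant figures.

Step 1: 1.85 mL + 1750 μL = 3.6 mL total → factor 3.6/1.85 = 1.9459
Step 2: 22-fold → factor 22
Step 3: 70 μL brought to 28.8 mL → factor 28800/70 = 411.43
Step 4: 0.32 mL + 300 μL = 0.62 mL total → factor 0.62/0.32 = 1.9375
Step 5: 350 μL brought to 42.8 mL → factor 42800/350 = 122.29
Overall dilution factor = 1.9459 × 22 × 411.43 × 1.9375 × 122.29 = 4.1732 × 10^6
Final = 8.00 × 10^8 CFU/mL / 4.1732 × 10^6 = 192 CFU/mL

192 CFU/mL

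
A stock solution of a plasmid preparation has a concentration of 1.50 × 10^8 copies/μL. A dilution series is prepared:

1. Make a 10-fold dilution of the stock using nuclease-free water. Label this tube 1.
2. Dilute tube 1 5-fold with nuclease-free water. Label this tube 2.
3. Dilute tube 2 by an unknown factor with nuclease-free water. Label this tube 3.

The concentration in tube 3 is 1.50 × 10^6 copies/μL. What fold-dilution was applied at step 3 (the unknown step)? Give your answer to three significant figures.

2.00-fold

Step 1: 10-fold → factor 10
Step 2: 5-fold → factor 5
Step 3: unknown factor x
Product of known-step factors = 50
Overall factor = 1.50 × 10^8 copies/μL / (1.50 × 10^6 copies/μL) = 100
x = 100 / 50 = 2.00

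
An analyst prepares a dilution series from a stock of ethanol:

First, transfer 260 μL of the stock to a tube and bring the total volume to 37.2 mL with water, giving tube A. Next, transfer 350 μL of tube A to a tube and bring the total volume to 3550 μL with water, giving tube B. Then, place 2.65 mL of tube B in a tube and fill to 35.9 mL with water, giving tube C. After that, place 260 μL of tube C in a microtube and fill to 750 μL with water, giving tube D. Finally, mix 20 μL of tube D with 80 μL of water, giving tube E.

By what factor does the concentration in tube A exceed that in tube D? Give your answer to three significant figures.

396

Step 1: 260 μL brought to 37.2 mL → factor 37200/260 = 143.08
Step 2: 350 μL brought to 3550 μL → factor 3550/350 = 10.143
Step 3: 2.65 mL brought to 35.9 mL → factor 35.9/2.65 = 13.547
Step 4: 260 μL brought to 750 μL → factor 750/260 = 2.8846
Dilution factor to tube A = 143.08; to tube D = 56711
[tube A]/[tube D] = (factor to tube D)/(factor to tube A) = 56711/143.08 = 396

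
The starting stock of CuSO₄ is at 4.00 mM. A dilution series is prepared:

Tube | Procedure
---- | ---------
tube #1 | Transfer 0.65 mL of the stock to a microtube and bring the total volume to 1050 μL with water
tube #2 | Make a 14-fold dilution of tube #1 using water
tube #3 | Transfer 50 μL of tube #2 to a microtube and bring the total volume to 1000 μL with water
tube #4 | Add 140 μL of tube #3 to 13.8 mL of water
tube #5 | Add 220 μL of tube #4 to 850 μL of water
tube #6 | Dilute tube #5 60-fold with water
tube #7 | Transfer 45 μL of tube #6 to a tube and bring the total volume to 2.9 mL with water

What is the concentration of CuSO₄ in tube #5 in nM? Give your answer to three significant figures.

18.3 nM

Step 1: 0.65 mL brought to 1050 μL → factor 1.05/0.65 = 1.6154
Step 2: 14-fold → factor 14
Step 3: 50 μL brought to 1000 μL → factor 1000/50 = 20
Step 4: 140 μL + 13.8 mL = 13940 μL total → factor 13940/140 = 99.571
Step 5: 220 μL + 850 μL = 1070 μL total → factor 1070/220 = 4.8636
Dilution factor through tube #5 = 1.6154 × 14 × 20 × 99.571 × 4.8636 = 2.1904 × 10^5
[tube #5] = 4.00 mM / 2.1904 × 10^5 = 1.826 × 10^-5 mM = 18.3 nM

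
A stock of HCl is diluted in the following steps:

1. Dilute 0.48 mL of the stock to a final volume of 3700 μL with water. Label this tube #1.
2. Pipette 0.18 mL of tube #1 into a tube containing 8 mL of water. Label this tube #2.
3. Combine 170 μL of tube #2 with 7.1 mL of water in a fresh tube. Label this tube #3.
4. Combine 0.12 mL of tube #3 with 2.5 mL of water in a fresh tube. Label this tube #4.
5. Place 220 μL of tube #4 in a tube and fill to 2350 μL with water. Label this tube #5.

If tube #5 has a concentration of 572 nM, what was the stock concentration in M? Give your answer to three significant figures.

Step 1: 0.48 mL brought to 3700 μL → factor 3.7/0.48 = 7.7083
Step 2: 0.18 mL + 8 mL = 8.18 mL total → factor 8.18/0.18 = 45.444
Step 3: 170 μL + 7.1 mL = 7270 μL total → factor 7270/170 = 42.765
Step 4: 0.12 mL + 2.5 mL = 2.62 mL total → factor 2.62/0.12 = 21.833
Step 5: 220 μL brought to 2350 μL → factor 2350/220 = 10.682
Overall dilution factor = 7.7083 × 45.444 × 42.765 × 21.833 × 10.682 = 3.4938 × 10^6
Stock = 572 nM × 3.4938 × 10^6 = 1.998 × 10^9 nM = 2.00 M

2.00 M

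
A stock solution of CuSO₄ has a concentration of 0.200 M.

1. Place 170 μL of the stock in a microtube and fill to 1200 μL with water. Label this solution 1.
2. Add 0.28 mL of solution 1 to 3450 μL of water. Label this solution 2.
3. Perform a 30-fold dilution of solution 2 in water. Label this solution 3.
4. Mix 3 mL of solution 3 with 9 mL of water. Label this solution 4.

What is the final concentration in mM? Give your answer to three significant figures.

0.0177 mM

Step 1: 170 μL brought to 1200 μL → factor 1200/170 = 7.0588
Step 2: 0.28 mL + 3450 μL = 3.73 mL total → factor 3.73/0.28 = 13.321
Step 3: 30-fold → factor 30
Step 4: 3 mL + 9 mL = 12 mL total → factor 12/3 = 4
Overall dilution factor = 7.0588 × 13.321 × 30 × 4 = 11284
Final = 0.200 M / 11284 = 1.772 × 10^-5 M = 0.0177 mM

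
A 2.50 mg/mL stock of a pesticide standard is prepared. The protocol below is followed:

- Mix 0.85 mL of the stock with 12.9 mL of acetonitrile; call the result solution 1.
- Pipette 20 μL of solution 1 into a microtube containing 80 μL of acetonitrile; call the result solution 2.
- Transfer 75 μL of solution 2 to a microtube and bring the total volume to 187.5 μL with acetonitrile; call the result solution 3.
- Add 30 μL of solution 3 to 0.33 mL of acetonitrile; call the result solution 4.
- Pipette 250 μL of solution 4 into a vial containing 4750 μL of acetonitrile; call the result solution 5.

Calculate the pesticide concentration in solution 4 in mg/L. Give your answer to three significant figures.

1.03 mg/L

Step 1: 0.85 mL + 12.9 mL = 13.75 mL total → factor 13.75/0.85 = 16.176
Step 2: 20 μL + 80 μL = 100 μL total → factor 100/20 = 5
Step 3: 75 μL brought to 187.5 μL → factor 187.5/75 = 2.5
Step 4: 30 μL + 0.33 mL = 360 μL total → factor 360/30 = 12
Dilution factor through solution 4 = 16.176 × 5 × 2.5 × 12 = 2426.5
[solution 4] = 2.50 mg/mL / 2426.5 = 0.001030 mg/mL = 1.03 mg/L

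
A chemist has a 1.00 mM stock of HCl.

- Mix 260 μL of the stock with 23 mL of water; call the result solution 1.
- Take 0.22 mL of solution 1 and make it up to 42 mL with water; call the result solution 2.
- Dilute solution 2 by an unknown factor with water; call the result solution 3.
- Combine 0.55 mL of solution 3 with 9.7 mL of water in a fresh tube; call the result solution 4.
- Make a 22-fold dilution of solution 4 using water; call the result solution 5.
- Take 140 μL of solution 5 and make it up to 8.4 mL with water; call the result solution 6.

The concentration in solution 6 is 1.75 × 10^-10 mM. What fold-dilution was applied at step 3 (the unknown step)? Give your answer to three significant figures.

13.6-fold

Step 1: 260 μL + 23 mL = 23260 μL total → factor 23260/260 = 89.462
Step 2: 0.22 mL brought to 42 mL → factor 42/0.22 = 190.91
Step 3: unknown factor x
Step 4: 0.55 mL + 9.7 mL = 10.25 mL total → factor 10.25/0.55 = 18.636
Step 5: 22-fold → factor 22
Step 6: 140 μL brought to 8.4 mL → factor 8400/140 = 60
Product of known-step factors = 4.2014 × 10^8
Overall factor = 1.00 mM / (1.75 × 10^-10 mM) = 5.7143 × 10^9
x = 5.7143 × 10^9 / 4.2014 × 10^8 = 13.6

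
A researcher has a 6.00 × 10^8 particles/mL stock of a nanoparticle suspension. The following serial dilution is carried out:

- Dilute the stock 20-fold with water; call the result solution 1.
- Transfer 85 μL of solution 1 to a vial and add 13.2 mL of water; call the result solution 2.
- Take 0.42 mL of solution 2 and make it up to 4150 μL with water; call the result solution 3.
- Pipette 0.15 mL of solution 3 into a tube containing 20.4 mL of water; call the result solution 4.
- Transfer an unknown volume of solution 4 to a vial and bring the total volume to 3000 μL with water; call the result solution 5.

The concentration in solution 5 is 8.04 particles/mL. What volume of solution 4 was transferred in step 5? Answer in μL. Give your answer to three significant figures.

170 μL

Step 1: 20-fold → factor 20
Step 2: 85 μL + 13.2 mL = 13285 μL total → factor 13285/85 = 156.29
Step 3: 0.42 mL brought to 4150 μL → factor 4.15/0.42 = 9.881
Step 4: 0.15 mL + 20.4 mL = 20.55 mL total → factor 20.55/0.15 = 137
Step 5: v brought to 3000 μL → factor = 3000 μL/v
Product of known-step factors = 4.2315 × 10^6
Overall factor = 6.00 × 10^8 particles/mL / (8.04 particles/mL) = 7.4627 × 10^7
Step-5 factor = 7.4627 × 10^7 / 4.2315 × 10^6 = 17.636
v = 3000 μL / 17.636 = 170 μL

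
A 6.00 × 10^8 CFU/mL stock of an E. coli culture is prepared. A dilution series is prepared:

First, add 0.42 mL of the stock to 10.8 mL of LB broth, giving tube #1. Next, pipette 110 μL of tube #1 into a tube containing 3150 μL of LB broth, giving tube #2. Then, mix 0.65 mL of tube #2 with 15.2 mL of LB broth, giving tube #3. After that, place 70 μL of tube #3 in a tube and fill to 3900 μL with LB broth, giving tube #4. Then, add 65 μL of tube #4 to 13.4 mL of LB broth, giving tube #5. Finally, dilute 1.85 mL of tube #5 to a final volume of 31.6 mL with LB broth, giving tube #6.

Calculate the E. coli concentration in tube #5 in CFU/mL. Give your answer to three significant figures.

2.69 CFU/mL

Step 1: 0.42 mL + 10.8 mL = 11.22 mL total → factor 11.22/0.42 = 26.714
Step 2: 110 μL + 3150 μL = 3260 μL total → factor 3260/110 = 29.636
Step 3: 0.65 mL + 15.2 mL = 15.85 mL total → factor 15.85/0.65 = 24.385
Step 4: 70 μL brought to 3900 μL → factor 3900/70 = 55.714
Step 5: 65 μL + 13.4 mL = 13465 μL total → factor 13465/65 = 207.15
Dilution factor through tube #5 = 26.714 × 29.636 × 24.385 × 55.714 × 207.15 = 2.2281 × 10^8
[tube #5] = 6.00 × 10^8 CFU/mL / 2.2281 × 10^8 = 2.69 CFU/mL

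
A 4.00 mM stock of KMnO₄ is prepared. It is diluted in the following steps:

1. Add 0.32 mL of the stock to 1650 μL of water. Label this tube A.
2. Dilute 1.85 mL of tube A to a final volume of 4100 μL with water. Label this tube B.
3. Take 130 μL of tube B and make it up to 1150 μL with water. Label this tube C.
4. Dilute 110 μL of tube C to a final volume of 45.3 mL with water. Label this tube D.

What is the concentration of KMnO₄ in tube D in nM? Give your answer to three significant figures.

Step 1: 0.32 mL + 1650 μL = 1.97 mL total → factor 1.97/0.32 = 6.1562
Step 2: 1.85 mL brought to 4100 μL → factor 4.1/1.85 = 2.2162
Step 3: 130 μL brought to 1150 μL → factor 1150/130 = 8.8462
Step 4: 110 μL brought to 45.3 mL → factor 45300/110 = 411.82
Overall dilution factor = 6.1562 × 2.2162 × 8.8462 × 411.82 = 49704
Final = 4.00 mM / 49704 = 8.048 × 10^-5 mM = 80.5 nM

80.5 nM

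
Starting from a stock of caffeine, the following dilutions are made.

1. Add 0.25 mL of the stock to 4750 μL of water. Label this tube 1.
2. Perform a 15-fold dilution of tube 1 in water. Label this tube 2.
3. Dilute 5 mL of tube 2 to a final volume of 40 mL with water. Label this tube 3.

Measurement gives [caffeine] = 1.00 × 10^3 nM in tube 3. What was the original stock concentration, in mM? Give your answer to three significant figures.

Step 1: 0.25 mL + 4750 μL = 5 mL total → factor 5/0.25 = 20
Step 2: 15-fold → factor 15
Step 3: 5 mL brought to 40 mL → factor 40/5 = 8
Overall dilution factor = 20 × 15 × 8 = 2400
Stock = 1.00 × 10^3 nM × 2400 = 2.400 × 10^6 nM = 2.40 mM

2.40 mM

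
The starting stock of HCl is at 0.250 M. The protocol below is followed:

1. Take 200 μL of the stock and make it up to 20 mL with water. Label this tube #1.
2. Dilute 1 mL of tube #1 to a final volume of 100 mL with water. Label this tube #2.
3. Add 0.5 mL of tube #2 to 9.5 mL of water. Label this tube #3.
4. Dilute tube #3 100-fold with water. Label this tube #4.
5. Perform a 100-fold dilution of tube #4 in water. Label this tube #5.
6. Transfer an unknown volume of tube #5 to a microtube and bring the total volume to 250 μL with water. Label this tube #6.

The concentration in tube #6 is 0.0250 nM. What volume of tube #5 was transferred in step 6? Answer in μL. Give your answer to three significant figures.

Step 1: 200 μL brought to 20 mL → factor 20000/200 = 100
Step 2: 1 mL brought to 100 mL → factor 100/1 = 100
Step 3: 0.5 mL + 9.5 mL = 10 mL total → factor 10/0.5 = 20
Step 4: 100-fold → factor 100
Step 5: 100-fold → factor 100
Step 6: v brought to 250 μL → factor = 250 μL/v
Product of known-step factors = 2 × 10^9
Overall factor = 0.250 M / (0.0250 nM) = 1 × 10^10
Step-6 factor = 1 × 10^10 / 2 × 10^9 = 5
v = 250 μL / 5 = 50.0 μL

50.0 μL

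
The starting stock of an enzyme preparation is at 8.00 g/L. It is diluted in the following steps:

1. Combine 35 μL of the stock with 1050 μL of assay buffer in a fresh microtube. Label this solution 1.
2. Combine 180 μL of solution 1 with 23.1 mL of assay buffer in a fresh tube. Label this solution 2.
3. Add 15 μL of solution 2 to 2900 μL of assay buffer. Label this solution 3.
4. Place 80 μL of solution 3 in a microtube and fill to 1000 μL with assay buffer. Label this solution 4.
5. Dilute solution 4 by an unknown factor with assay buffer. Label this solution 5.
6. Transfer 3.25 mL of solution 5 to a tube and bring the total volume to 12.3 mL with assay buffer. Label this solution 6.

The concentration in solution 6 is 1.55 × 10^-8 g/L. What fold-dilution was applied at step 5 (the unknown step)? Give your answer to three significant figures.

Step 1: 35 μL + 1050 μL = 1085 μL total → factor 1085/35 = 31
Step 2: 180 μL + 23.1 mL = 23280 μL total → factor 23280/180 = 129.33
Step 3: 15 μL + 2900 μL = 2915 μL total → factor 2915/15 = 194.33
Step 4: 80 μL brought to 1000 μL → factor 1000/80 = 12.5
Step 5: unknown factor x
Step 6: 3.25 mL brought to 12.3 mL → factor 12.3/3.25 = 3.7846
Product of known-step factors = 3.686 × 10^7
Overall factor = 8.00 g/L / (1.55 × 10^-8 g/L) = 5.1613 × 10^8
x = 5.1613 × 10^8 / 3.686 × 10^7 = 14.0

14.0-fold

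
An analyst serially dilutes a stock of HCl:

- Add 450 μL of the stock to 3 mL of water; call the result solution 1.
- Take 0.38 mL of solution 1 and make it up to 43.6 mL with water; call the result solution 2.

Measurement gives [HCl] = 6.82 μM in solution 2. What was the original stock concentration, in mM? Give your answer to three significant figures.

6.00 mM

Step 1: 450 μL + 3 mL = 3450 μL total → factor 3450/450 = 7.6667
Step 2: 0.38 mL brought to 43.6 mL → factor 43.6/0.38 = 114.74
Overall dilution factor = 7.6667 × 114.74 = 879.65
Stock = 6.82 μM × 879.65 = 5999 μM = 6.00 mM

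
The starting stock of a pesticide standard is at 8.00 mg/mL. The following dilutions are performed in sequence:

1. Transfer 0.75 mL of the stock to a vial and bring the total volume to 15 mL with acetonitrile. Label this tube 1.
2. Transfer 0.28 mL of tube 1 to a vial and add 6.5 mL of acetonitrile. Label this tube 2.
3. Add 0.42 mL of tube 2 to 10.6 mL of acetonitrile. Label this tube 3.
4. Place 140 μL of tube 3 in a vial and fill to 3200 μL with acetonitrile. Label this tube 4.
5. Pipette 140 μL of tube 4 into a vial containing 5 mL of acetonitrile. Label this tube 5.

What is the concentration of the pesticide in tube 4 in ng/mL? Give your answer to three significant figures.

27.5 ng/mL

Step 1: 0.75 mL brought to 15 mL → factor 15/0.75 = 20
Step 2: 0.28 mL + 6.5 mL = 6.78 mL total → factor 6.78/0.28 = 24.214
Step 3: 0.42 mL + 10.6 mL = 11.02 mL total → factor 11.02/0.42 = 26.238
Step 4: 140 μL brought to 3200 μL → factor 3200/140 = 22.857
Dilution factor through tube 4 = 20 × 24.214 × 26.238 × 22.857 = 2.9044 × 10^5
[tube 4] = 8.00 mg/mL / 2.9044 × 10^5 = 2.754 × 10^-5 mg/mL = 27.5 ng/mL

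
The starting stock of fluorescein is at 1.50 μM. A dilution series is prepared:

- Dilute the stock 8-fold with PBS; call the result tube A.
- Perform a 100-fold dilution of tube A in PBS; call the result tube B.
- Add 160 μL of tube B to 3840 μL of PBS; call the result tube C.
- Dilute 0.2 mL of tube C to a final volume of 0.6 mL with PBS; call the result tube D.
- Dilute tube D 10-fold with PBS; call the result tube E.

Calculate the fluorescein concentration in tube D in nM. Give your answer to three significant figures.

Step 1: 8-fold → factor 8
Step 2: 100-fold → factor 100
Step 3: 160 μL + 3840 μL = 4000 μL total → factor 4000/160 = 25
Step 4: 0.2 mL brought to 0.6 mL → factor 0.6/0.2 = 3
Dilution factor through tube D = 8 × 100 × 25 × 3 = 60000
[tube D] = 1.50 μM / 60000 = 2.500 × 10^-5 μM = 0.0250 nM

0.0250 nM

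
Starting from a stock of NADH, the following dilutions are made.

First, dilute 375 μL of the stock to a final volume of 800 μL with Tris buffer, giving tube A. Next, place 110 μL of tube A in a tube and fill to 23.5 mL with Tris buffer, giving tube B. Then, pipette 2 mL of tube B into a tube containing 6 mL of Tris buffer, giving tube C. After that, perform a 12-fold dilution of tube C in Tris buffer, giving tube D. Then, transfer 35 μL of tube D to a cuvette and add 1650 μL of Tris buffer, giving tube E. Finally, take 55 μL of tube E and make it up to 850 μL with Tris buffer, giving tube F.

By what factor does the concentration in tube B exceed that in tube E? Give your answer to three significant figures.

2.31 × 10^3

Step 1: 375 μL brought to 800 μL → factor 800/375 = 2.1333
Step 2: 110 μL brought to 23.5 mL → factor 23500/110 = 213.64
Step 3: 2 mL + 6 mL = 8 mL total → factor 8/2 = 4
Step 4: 12-fold → factor 12
Step 5: 35 μL + 1650 μL = 1685 μL total → factor 1685/35 = 48.143
Dilution factor to tube B = 455.76; to tube E = 1.0532 × 10^6
[tube B]/[tube E] = (factor to tube E)/(factor to tube B) = 1.0532 × 10^6/455.76 = 2.31 × 10^3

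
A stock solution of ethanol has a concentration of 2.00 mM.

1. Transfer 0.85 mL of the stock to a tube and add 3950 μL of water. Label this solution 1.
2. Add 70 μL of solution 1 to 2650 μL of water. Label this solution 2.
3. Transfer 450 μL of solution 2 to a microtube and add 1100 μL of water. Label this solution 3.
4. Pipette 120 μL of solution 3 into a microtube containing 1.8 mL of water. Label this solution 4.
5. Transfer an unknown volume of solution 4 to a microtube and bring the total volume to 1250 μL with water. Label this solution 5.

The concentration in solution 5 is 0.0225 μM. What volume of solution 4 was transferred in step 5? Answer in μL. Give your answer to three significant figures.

Step 1: 0.85 mL + 3950 μL = 4.8 mL total → factor 4.8/0.85 = 5.6471
Step 2: 70 μL + 2650 μL = 2720 μL total → factor 2720/70 = 38.857
Step 3: 450 μL + 1100 μL = 1550 μL total → factor 1550/450 = 3.4444
Step 4: 120 μL + 1.8 mL = 1920 μL total → factor 1920/120 = 16
Step 5: v brought to 1250 μL → factor = 1250 μL/v
Product of known-step factors = 12093
Overall factor = 2.00 mM / (0.0225 μM) = 88889
Step-5 factor = 88889 / 12093 = 7.3505
v = 1250 μL / 7.3505 = 170 μL

170 μL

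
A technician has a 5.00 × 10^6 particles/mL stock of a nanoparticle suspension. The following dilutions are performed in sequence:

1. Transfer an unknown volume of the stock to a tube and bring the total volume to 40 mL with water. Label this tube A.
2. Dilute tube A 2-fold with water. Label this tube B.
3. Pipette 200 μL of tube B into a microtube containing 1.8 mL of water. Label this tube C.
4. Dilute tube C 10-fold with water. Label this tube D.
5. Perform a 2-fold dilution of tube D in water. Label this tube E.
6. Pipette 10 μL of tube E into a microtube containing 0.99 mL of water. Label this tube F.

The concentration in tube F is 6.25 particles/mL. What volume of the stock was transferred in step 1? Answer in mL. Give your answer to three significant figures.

Step 1: v brought to 40 mL → factor = 40 mL/v
Step 2: 2-fold → factor 2
Step 3: 200 μL + 1.8 mL = 2000 μL total → factor 2000/200 = 10
Step 4: 10-fold → factor 10
Step 5: 2-fold → factor 2
Step 6: 10 μL + 0.99 mL = 1000 μL total → factor 1000/10 = 100
Product of known-step factors = 40000
Overall factor = 5.00 × 10^6 particles/mL / (6.25 particles/mL) = 8 × 10^5
Step-1 factor = 8 × 10^5 / 40000 = 20
v = 40 mL / 20 = 2.00 mL

2.00 mL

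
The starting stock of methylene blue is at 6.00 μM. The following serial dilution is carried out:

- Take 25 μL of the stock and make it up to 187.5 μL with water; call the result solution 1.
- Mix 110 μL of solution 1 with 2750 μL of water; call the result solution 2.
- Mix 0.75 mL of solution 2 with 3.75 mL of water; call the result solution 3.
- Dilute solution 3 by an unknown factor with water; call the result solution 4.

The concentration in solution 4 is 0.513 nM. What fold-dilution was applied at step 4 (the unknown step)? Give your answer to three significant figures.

Step 1: 25 μL brought to 187.5 μL → factor 187.5/25 = 7.5
Step 2: 110 μL + 2750 μL = 2860 μL total → factor 2860/110 = 26
Step 3: 0.75 mL + 3.75 mL = 4.5 mL total → factor 4.5/0.75 = 6
Step 4: unknown factor x
Product of known-step factors = 1170
Overall factor = 6.00 μM / (0.513 nM) = 11696
x = 11696 / 1170 = 10.0

10.0-fold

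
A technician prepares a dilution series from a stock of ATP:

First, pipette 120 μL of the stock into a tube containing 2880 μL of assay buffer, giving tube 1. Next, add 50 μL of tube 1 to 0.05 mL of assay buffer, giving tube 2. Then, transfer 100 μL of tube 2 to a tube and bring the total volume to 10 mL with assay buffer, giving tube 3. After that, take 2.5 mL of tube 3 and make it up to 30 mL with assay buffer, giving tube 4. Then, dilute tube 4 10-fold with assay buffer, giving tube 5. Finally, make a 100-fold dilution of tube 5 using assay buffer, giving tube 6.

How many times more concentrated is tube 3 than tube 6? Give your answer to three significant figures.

Step 1: 120 μL + 2880 μL = 3000 μL total → factor 3000/120 = 25
Step 2: 50 μL + 0.05 mL = 100 μL total → factor 100/50 = 2
Step 3: 100 μL brought to 10 mL → factor 10000/100 = 100
Step 4: 2.5 mL brought to 30 mL → factor 30/2.5 = 12
Step 5: 10-fold → factor 10
Step 6: 100-fold → factor 100
Dilution factor to tube 3 = 5000; to tube 6 = 6 × 10^7
[tube 3]/[tube 6] = (factor to tube 6)/(factor to tube 3) = 6 × 10^7/5000 = 1.20 × 10^4

1.20 × 10^4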